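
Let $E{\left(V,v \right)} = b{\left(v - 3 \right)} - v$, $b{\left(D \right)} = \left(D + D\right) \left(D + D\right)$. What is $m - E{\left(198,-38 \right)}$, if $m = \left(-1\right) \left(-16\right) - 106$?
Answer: $-6852$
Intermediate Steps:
$b{\left(D \right)} = 4 D^{2}$ ($b{\left(D \right)} = 2 D 2 D = 4 D^{2}$)
$E{\left(V,v \right)} = - v + 4 \left(-3 + v\right)^{2}$ ($E{\left(V,v \right)} = 4 \left(v - 3\right)^{2} - v = 4 \left(-3 + v\right)^{2} - v = - v + 4 \left(-3 + v\right)^{2}$)
$m = -90$ ($m = 16 - 106 = -90$)
$m - E{\left(198,-38 \right)} = -90 - \left(\left(-1\right) \left(-38\right) + 4 \left(-3 - 38\right)^{2}\right) = -90 - \left(38 + 4 \left(-41\right)^{2}\right) = -90 - \left(38 + 4 \cdot 1681\right) = -90 - \left(38 + 6724\right) = -90 - 6762 = -6852$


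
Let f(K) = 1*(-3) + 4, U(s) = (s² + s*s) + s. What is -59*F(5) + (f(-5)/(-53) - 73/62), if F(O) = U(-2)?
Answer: -1167175/3286 ≈ -355.20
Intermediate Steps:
U(s) = s + 2*s² (U(s) = (s² + s²) + s = 2*s² + s = s + 2*s²)
F(O) = 6 (F(O) = -2*(1 + 2*(-2)) = -2*(1 - 4) = -2*(-3) = 6)
f(K) = 1 (f(K) = -3 + 4 = 1)
-59*F(5) + (f(-5)/(-53) - 73/62) = -59*6 + (1/(-53) - 73/62) = -354 + (1*(-1/53) - 73*1/62) = -354 + (-1/53 - 73/62) = -354 - 3931/3286 = -1167175/3286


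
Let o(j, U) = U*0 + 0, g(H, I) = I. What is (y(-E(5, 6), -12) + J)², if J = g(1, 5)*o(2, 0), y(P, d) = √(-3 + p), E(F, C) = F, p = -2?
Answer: -5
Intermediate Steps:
o(j, U) = 0 (o(j, U) = 0 + 0 = 0)
y(P, d) = I*√5 (y(P, d) = √(-3 - 2) = √(-5) = I*√5)
J = 0 (J = 5*0 = 0)
(y(-E(5, 6), -12) + J)² = (I*√5 + 0)² = (I*√5)² = -5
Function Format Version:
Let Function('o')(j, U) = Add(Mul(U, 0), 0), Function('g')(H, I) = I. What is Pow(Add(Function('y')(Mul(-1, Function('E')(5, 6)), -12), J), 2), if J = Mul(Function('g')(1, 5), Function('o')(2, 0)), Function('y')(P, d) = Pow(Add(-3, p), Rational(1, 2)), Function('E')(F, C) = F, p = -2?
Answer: -5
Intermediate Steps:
Function('o')(j, U) = 0 (Function('o')(j, U) = Add(0, 0) = 0)
Function('y')(P, d) = Mul(I, Pow(5, Rational(1, 2))) (Function('y')(P, d) = Pow(Add(-3, -2), Rational(1, 2)) = Pow(-5, Rational(1, 2)) = Mul(I, Pow(5, Rational(1, 2))))
J = 0 (J = Mul(5, 0) = 0)
Pow(Add(Function('y')(Mul(-1, Function('E')(5, 6)), -12), J), 2) = Pow(Add(Mul(I, Pow(5, Rational(1, 2))), 0), 2) = Pow(Mul(I, Pow(5, Rational(1, 2))), 2) = -5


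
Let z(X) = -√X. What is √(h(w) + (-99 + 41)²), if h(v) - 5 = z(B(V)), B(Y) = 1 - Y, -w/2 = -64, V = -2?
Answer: √(3369 - √3) ≈ 58.028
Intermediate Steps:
w = 128 (w = -2*(-64) = 128)
h(v) = 5 - √3 (h(v) = 5 - √(1 - 1*(-2)) = 5 - √(1 + 2) = 5 - √3)
√(h(w) + (-99 + 41)²) = √((5 - √3) + (-99 + 41)²) = √((5 - √3) + (-58)²) = √((5 - √3) + 3364) = √(3369 - √3)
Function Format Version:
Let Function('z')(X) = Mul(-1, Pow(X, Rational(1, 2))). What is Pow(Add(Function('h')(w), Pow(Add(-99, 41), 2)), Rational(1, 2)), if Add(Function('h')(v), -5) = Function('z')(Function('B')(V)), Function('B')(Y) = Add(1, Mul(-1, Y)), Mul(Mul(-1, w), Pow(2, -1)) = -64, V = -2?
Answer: Pow(Add(3369, Mul(-1, Pow(3, Rational(1, 2)))), Rational(1, 2)) ≈ 58.028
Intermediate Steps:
w = 128 (w = Mul(-2, -64) = 128)
Function('h')(v) = Add(5, Mul(-1, Pow(3, Rational(1, 2)))) (Function('h')(v) = Add(5, Mul(-1, Pow(Add(1, Mul(-1, -2)), Rational(1, 2)))) = Add(5, Mul(-1, Pow(Add(1, 2), Rational(1, 2)))) = Add(5, Mul(-1, Pow(3, Rational(1, 2)))))
Pow(Add(Function('h')(w), Pow(Add(-99, 41), 2)), Rational(1, 2)) = Pow(Add(Add(5, Mul(-1, Pow(3, Rational(1, 2)))), Pow(Add(-99, 41), 2)), Rational(1, 2)) = Pow(Add(Add(5, Mul(-1, Pow(3, Rational(1, 2)))), Pow(-58, 2)), Rational(1, 2)) = Pow(Add(Add(5, Mul(-1, Pow(3, Rational(1, 2)))), 3364), Rational(1, 2)) = Pow(Add(3369, Mul(-1, Pow(3, Rational(1, 2)))), Rational(1, 2))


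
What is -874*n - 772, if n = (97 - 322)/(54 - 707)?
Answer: -700766/653 ≈ -1073.1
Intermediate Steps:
n = 225/653 (n = -225/(-653) = -225*(-1/653) = 225/653 ≈ 0.34456)
-874*n - 772 = -874*225/653 - 772 = -196650/653 - 772 = -700766/653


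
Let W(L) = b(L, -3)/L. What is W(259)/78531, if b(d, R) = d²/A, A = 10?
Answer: 259/785310 ≈ 0.00032981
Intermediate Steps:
b(d, R) = d²/10
W(L) = L/10 (W(L) = (L²/10)/L = L/10)
W(259)/78531 = ((⅒)*259)/78531 = (259/10)*(1/78531) = 259/785310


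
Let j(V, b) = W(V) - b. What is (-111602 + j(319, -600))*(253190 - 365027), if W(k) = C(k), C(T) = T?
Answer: 12378454671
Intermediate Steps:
W(k) = k
j(V, b) = V - b
(-111602 + j(319, -600))*(253190 - 365027) = (-111602 + (319 - 1*(-600)))*(253190 - 365027) = (-111602 + (319 + 600))*(-111837) = (-111602 + 919)*(-111837) = -110683*(-111837) = 12378454671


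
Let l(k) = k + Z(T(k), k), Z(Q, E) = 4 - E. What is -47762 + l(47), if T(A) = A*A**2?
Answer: -47758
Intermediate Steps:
T(A) = A**3
l(k) = 4 (l(k) = k + (4 - k) = 4)
-47762 + l(47) = -47762 + 4 = -47758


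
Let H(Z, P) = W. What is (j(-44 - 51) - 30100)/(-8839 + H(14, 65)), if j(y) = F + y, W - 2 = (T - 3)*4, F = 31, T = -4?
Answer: 30164/8865 ≈ 3.4026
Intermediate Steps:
W = -26 (W = 2 + (-4 - 3)*4 = 2 - 7*4 = 2 - 28 = -26)
H(Z, P) = -26
j(y) = 31 + y
(j(-44 - 51) - 30100)/(-8839 + H(14, 65)) = ((31 + (-44 - 51)) - 30100)/(-8839 - 26) = ((31 - 95) - 30100)/(-8865) = (-64 - 30100)*(-1/8865) = -30164*(-1/8865) = 30164/8865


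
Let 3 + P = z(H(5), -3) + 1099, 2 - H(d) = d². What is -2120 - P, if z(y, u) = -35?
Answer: -3181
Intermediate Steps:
H(d) = 2 - d²
P = 1061 (P = -3 + (-35 + 1099) = -3 + 1064 = 1061)
-2120 - P = -2120 - 1*1061 = -2120 - 1061 = -3181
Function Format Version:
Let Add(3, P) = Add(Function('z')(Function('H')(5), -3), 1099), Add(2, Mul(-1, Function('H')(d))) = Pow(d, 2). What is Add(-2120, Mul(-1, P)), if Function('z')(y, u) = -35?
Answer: -3181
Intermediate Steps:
Function('H')(d) = Add(2, Mul(-1, Pow(d, 2)))
P = 1061 (P = Add(-3, Add(-35, 1099)) = Add(-3, 1064) = 1061)
Add(-2120, Mul(-1, P)) = Add(-2120, Mul(-1, 1061)) = Add(-2120, -1061) = -3181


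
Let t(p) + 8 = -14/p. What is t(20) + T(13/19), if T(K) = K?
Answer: -1523/190 ≈ -8.0158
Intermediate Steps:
t(p) = -8 - 14/p
t(20) + T(13/19) = (-8 - 14/20) + 13/19 = (-8 - 14*1/20) + 13*(1/19) = (-8 - 7/10) + 13/19 = -87/10 + 13/19 = -1523/190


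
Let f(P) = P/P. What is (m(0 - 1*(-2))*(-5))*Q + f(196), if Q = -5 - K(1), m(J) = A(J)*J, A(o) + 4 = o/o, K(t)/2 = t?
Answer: -209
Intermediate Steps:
K(t) = 2*t
A(o) = -3 (A(o) = -4 + o/o = -4 + 1 = -3)
m(J) = -3*J
Q = -7 (Q = -5 - 2 = -7)
f(P) = 1
(m(0 - 1*(-2))*(-5))*Q + f(196) = (-3*(0 - 1*(-2))*(-5))*(-7) + 1 = (-3*(0 + 2)*(-5))*(-7) + 1 = (-3*2*(-5))*(-7) + 1 = -6*(-5)*(-7) + 1 = 30*(-7) + 1 = -210 + 1 = -209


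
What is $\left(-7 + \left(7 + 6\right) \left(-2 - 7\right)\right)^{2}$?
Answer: $15376$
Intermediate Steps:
$\left(-7 + \left(7 + 6\right) \left(-2 - 7\right)\right)^{2} = \left(-7 + 13 \left(-9\right)\right)^{2} = \left(-7 - 117\right)^{2} = \left(-124\right)^{2} = 15376$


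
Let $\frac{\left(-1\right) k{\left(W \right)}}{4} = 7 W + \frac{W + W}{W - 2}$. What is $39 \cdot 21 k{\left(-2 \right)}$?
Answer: $42588$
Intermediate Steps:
$k{\left(W \right)} = - 28 W - \frac{8 W}{-2 + W}$ ($k{\left(W \right)} = - 4 \left(7 W + \frac{W + W}{W - 2}\right) = - 4 \left(7 W + \frac{2 W}{-2 + W}\right) = - 28 W - \frac{8 W}{-2 + W}$)
$39 \cdot 21 k{\left(-2 \right)} = 39 \cdot 21 \cdot 4 \left(-2\right) \frac{1}{-2 - 2} \left(12 - -14\right) = 819 \cdot 4 \left(-2\right) \frac{1}{-4} \left(12 + 14\right) = 819 \cdot 4 \left(-2\right) \left(- \frac{1}{4}\right) 26 = 819 \cdot 52 = 42588$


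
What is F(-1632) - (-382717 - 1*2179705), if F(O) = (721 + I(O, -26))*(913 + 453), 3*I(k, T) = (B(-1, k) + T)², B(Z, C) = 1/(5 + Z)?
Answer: 92381339/24 ≈ 3.8492e+6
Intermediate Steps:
I(k, T) = (¼ + T)²/3 (I(k, T) = (1/(5 - 1) + T)²/3 = (1/4 + T)²/3 = (¼ + T)²/3)
F(O) = 30883211/24 (F(O) = (721 + (1 + 4*(-26))²/48)*(913 + 453) = (721 + (1 - 104)²/48)*1366 = (721 + (1/48)*(-103)²)*1366 = (721 + (1/48)*10609)*1366 = (721 + 10609/48)*1366 = (45217/48)*1366 = 30883211/24)
F(-1632) - (-382717 - 1*2179705) = 30883211/24 - (-382717 - 1*2179705) = 30883211/24 - (-382717 - 2179705) = 30883211/24 - 1*(-2562422) = 30883211/24 + 2562422 = 92381339/24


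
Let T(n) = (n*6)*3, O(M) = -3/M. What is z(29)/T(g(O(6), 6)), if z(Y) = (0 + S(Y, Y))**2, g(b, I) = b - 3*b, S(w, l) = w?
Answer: 841/18 ≈ 46.722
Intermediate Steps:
g(b, I) = -2*b
z(Y) = Y**2 (z(Y) = (0 + Y)**2 = Y**2)
T(n) = 18*n (T(n) = (6*n)*3 = 18*n)
z(29)/T(g(O(6), 6)) = 29**2/((18*(-(-6)/6))) = 841/((18*(-(-6)/6))) = 841/((18*(-2*(-1/2)))) = 841/((18*1)) = 841/18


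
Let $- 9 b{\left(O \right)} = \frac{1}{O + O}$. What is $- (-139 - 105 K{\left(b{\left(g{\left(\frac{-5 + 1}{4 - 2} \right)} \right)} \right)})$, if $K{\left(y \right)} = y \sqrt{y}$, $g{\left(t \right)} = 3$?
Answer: $139 - \frac{35 i \sqrt{6}}{324} \approx 139.0 - 0.26461 i$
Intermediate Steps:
$b{\left(O \right)} = - \frac{1}{18 O}$ ($b{\left(O \right)} = - \frac{1}{9 \left(O + O\right)} = - \frac{1}{9 \cdot 2 O} = - \frac{\frac{1}{2} \frac{1}{O}}{9} = - \frac{1}{18 O}$)
$K{\left(y \right)} = y^{\frac{3}{2}}$
$- (-139 - 105 K{\left(b{\left(g{\left(\frac{-5 + 1}{4 - 2} \right)} \right)} \right)}) = - (-139 - 105 \left(- \frac{1}{18 \cdot 3}\right)^{\frac{3}{2}}) = - (-139 - 105 \left(\left(- \frac{1}{18}\right) \frac{1}{3}\right)^{\frac{3}{2}}) = - (-139 - 105 \left(- \frac{1}{54}\right)^{\frac{3}{2}}) = - (-139 - 105 \left(- \frac{i \sqrt{6}}{972}\right)) = - (-139 + \frac{35 i \sqrt{6}}{324}) = 139 - \frac{35 i \sqrt{6}}{324}$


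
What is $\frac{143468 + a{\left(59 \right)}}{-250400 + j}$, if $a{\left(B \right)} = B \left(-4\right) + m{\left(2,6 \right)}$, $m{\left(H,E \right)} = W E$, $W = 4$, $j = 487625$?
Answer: $\frac{47752}{79075} \approx 0.60388$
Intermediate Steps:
$m{\left(H,E \right)} = 4 E$
$a{\left(B \right)} = 24 - 4 B$ ($a{\left(B \right)} = B \left(-4\right) + 4 \cdot 6 = - 4 B + 24 = 24 - 4 B$)
$\frac{143468 + a{\left(59 \right)}}{-250400 + j} = \frac{143468 + \left(24 - 236\right)}{-250400 + 487625} = \frac{143468 + \left(24 - 236\right)}{237225} = \left(143468 - 212\right) \frac{1}{237225} = 143256 \cdot \frac{1}{237225} = \frac{47752}{79075}$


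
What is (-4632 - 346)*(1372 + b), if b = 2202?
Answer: -17791372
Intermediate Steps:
(-4632 - 346)*(1372 + b) = (-4632 - 346)*(1372 + 2202) = -4978*3574 = -17791372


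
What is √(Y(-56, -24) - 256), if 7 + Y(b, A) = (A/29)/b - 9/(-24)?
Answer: I*√173150474/812 ≈ 16.205*I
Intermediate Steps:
Y(b, A) = -53/8 + A/(29*b) (Y(b, A) = -7 + ((A/29)/b - 9/(-24)) = -7 + ((A*(1/29))/b - 9*(-1/24)) = -7 + ((A/29)/b + 3/8) = -7 + (A/(29*b) + 3/8) = -7 + (3/8 + A/(29*b)) = -53/8 + A/(29*b))
√(Y(-56, -24) - 256) = √((-53/8 + (1/29)*(-24)/(-56)) - 256) = √((-53/8 + (1/29)*(-24)*(-1/56)) - 256) = √((-53/8 + 3/203) - 256) = √(-10735/1624 - 256) = √(-426479/1624) = I*√173150474/812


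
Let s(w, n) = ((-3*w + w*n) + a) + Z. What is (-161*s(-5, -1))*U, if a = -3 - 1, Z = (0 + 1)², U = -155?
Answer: 424235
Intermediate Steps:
Z = 1 (Z = 1² = 1)
a = -4
s(w, n) = -3 - 3*w + n*w (s(w, n) = ((-3*w + w*n) - 4) + 1 = ((-3*w + n*w) - 4) + 1 = (-4 - 3*w + n*w) + 1 = -3 - 3*w + n*w)
(-161*s(-5, -1))*U = -161*(-3 - 3*(-5) - 1*(-5))*(-155) = -161*(-3 + 15 + 5)*(-155) = -161*17*(-155) = -2737*(-155) = 424235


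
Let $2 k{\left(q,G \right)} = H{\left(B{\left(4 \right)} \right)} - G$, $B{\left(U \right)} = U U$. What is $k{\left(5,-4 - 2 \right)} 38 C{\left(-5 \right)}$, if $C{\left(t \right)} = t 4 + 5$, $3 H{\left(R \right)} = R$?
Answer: $-3230$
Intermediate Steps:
$B{\left(U \right)} = U^{2}$
$H{\left(R \right)} = \frac{R}{3}$
$C{\left(t \right)} = 5 + 4 t$ ($C{\left(t \right)} = 4 t + 5 = 5 + 4 t$)
$k{\left(q,G \right)} = \frac{8}{3} - \frac{G}{2}$ ($k{\left(q,G \right)} = \frac{\frac{4^{2}}{3} - G}{2} = \frac{\frac{1}{3} \cdot 16 - G}{2} = \frac{\frac{16}{3} - G}{2} = \frac{8}{3} - \frac{G}{2}$)
$k{\left(5,-4 - 2 \right)} 38 C{\left(-5 \right)} = \left(\frac{8}{3} - \frac{-4 - 2}{2}\right) 38 \left(5 + 4 \left(-5\right)\right) = \left(\frac{8}{3} - \frac{-4 - 2}{2}\right) 38 \left(5 - 20\right) = \left(\frac{8}{3} - -3\right) 38 \left(-15\right) = \left(\frac{8}{3} + 3\right) 38 \left(-15\right) = \frac{17}{3} \cdot 38 \left(-15\right) = \frac{646}{3} \left(-15\right) = -3230$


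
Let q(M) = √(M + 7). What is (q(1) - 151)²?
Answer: 22809 - 604*√2 ≈ 21955.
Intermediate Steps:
q(M) = √(7 + M)
(q(1) - 151)² = (√(7 + 1) - 151)² = (√8 - 151)² = (2*√2 - 151)² = (-151 + 2*√2)²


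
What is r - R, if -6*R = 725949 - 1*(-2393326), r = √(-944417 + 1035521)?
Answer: 3119275/6 + 4*√5694 ≈ 5.2018e+5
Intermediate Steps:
r = 4*√5694 (r = √91104 = 4*√5694 ≈ 301.83)
R = -3119275/6 (R = -(725949 - 1*(-2393326))/6 = -(725949 + 2393326)/6 = -⅙*3119275 = -3119275/6 ≈ -5.1988e+5)
r - R = 4*√5694 - 1*(-3119275/6) = 4*√5694 + 3119275/6 = 3119275/6 + 4*√5694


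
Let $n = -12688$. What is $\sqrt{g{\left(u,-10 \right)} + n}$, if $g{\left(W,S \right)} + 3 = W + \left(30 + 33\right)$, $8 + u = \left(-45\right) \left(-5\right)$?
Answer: $3 i \sqrt{1379} \approx 111.4 i$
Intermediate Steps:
$u = 217$ ($u = -8 - -225 = -8 + 225 = 217$)
$g{\left(W,S \right)} = 60 + W$ ($g{\left(W,S \right)} = -3 + \left(W + \left(30 + 33\right)\right) = -3 + \left(W + 63\right) = -3 + \left(63 + W\right) = 60 + W$)
$\sqrt{g{\left(u,-10 \right)} + n} = \sqrt{\left(60 + 217\right) - 12688} = \sqrt{277 - 12688} = \sqrt{-12411} = 3 i \sqrt{1379}$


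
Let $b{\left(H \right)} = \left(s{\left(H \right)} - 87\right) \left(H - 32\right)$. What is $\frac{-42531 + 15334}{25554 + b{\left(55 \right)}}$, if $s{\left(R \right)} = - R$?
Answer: $- \frac{27197}{22288} \approx -1.2203$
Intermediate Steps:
$b{\left(H \right)} = \left(-87 - H\right) \left(-32 + H\right)$ ($b{\left(H \right)} = \left(- H - 87\right) \left(H - 32\right) = \left(-87 - H\right) \left(-32 + H\right)$)
$\frac{-42531 + 15334}{25554 + b{\left(55 \right)}} = \frac{-42531 + 15334}{25554 - 3266} = - \frac{27197}{25554 - 3266} = - \frac{27197}{22288}$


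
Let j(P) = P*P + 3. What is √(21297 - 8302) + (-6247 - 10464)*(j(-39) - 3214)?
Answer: 28241590 + √12995 ≈ 2.8242e+7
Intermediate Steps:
j(P) = 3 + P² (j(P) = P² + 3 = 3 + P²)
√(21297 - 8302) + (-6247 - 10464)*(j(-39) - 3214) = √(21297 - 8302) + (-6247 - 10464)*((3 + (-39)²) - 3214) = √12995 - 16711*((3 + 1521) - 3214) = √12995 - 16711*(1524 - 3214) = √12995 - 16711*(-1690) = √12995 + 28241590 = 28241590 + √12995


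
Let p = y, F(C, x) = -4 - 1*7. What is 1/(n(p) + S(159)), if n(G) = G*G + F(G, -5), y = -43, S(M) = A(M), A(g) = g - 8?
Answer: 1/1989 ≈ 0.00050277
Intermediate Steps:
A(g) = -8 + g
S(M) = -8 + M
F(C, x) = -11 (F(C, x) = -4 - 7 = -11)
p = -43
n(G) = -11 + G**2 (n(G) = G*G - 11 = G**2 - 11 = -11 + G**2)
1/(n(p) + S(159)) = 1/((-11 + (-43)**2) + (-8 + 159)) = 1/((-11 + 1849) + 151) = 1/(1838 + 151) = 1/1989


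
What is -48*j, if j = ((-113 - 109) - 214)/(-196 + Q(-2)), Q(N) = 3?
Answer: -20928/193 ≈ -108.44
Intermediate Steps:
j = 436/193 (j = ((-113 - 109) - 214)/(-196 + 3) = (-222 - 214)/(-193) = -436*(-1/193) = 436/193 ≈ 2.2591)
-48*j = -48*436/193 = -20928/193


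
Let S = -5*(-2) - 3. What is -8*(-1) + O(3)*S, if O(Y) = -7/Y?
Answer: -25/3 ≈ -8.3333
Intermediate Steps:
S = 7 (S = 10 - 3 = 7)
-8*(-1) + O(3)*S = -8*(-1) - 7/3*7 = 8 - 7*⅓*7 = 8 - 7/3*7 = 8 - 49/3 = -25/3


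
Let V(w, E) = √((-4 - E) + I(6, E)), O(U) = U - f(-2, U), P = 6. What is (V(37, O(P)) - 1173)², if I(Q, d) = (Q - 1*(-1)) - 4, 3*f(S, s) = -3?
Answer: 1375921 - 4692*I*√2 ≈ 1.3759e+6 - 6635.5*I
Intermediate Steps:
f(S, s) = -1 (f(S, s) = (⅓)*(-3) = -1)
I(Q, d) = -3 + Q (I(Q, d) = (Q + 1) - 4 = (1 + Q) - 4 = -3 + Q)
O(U) = 1 + U (O(U) = U - 1*(-1) = U + 1 = 1 + U)
V(w, E) = √(-1 - E) (V(w, E) = √((-4 - E) + (-3 + 6)) = √((-4 - E) + 3) = √(-1 - E))
(V(37, O(P)) - 1173)² = (√(-1 - (1 + 6)) - 1173)² = (√(-1 - 1*7) - 1173)² = (√(-1 - 7) - 1173)² = (√(-8) - 1173)² = (2*I*√2 - 1173)² = (-1173 + 2*I*√2)²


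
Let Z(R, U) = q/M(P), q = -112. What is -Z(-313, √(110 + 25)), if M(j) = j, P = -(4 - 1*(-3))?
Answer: -16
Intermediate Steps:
P = -7 (P = -(4 + 3) = -1*7 = -7)
Z(R, U) = 16 (Z(R, U) = -112/(-7) = -112*(-⅐) = 16)
-Z(-313, √(110 + 25)) = -1*16 = -16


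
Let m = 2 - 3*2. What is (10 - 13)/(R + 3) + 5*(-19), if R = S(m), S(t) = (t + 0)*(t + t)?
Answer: -3328/35 ≈ -95.086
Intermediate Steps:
m = -4 (m = 2 - 6 = -4)
S(t) = 2*t² (S(t) = t*(2*t) = 2*t²)
R = 32 (R = 2*(-4)² = 2*16 = 32)
(10 - 13)/(R + 3) + 5*(-19) = (10 - 13)/(32 + 3) + 5*(-19) = -3/35 - 95 = -3328/35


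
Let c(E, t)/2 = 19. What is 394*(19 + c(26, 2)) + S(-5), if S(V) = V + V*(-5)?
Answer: 22478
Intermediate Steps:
c(E, t) = 38 (c(E, t) = 2*19 = 38)
S(V) = -4*V (S(V) = V - 5*V = -4*V)
394*(19 + c(26, 2)) + S(-5) = 394*(19 + 38) - 4*(-5) = 394*57 + 20 = 22458 + 20 = 22478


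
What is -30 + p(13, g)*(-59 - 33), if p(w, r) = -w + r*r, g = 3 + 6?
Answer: -6286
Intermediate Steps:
g = 9
p(w, r) = r² - w (p(w, r) = -w + r² = r² - w)
-30 + p(13, g)*(-59 - 33) = -30 + (9² - 1*13)*(-59 - 33) = -30 + (81 - 13)*(-92) = -30 + 68*(-92) = -30 - 6256 = -6286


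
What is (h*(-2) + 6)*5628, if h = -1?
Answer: 45024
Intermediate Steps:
(h*(-2) + 6)*5628 = (-1*(-2) + 6)*5628 = (2 + 6)*5628 = 8*5628 = 45024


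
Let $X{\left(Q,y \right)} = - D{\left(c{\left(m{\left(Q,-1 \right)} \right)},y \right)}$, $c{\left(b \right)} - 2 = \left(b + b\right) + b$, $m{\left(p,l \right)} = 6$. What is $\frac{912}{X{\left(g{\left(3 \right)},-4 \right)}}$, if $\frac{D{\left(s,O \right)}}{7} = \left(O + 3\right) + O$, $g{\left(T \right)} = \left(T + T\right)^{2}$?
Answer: $\frac{912}{35} \approx 26.057$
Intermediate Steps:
$g{\left(T \right)} = 4 T^{2}$ ($g{\left(T \right)} = \left(2 T\right)^{2} = 4 T^{2}$)
$c{\left(b \right)} = 2 + 3 b$ ($c{\left(b \right)} = 2 + \left(\left(b + b\right) + b\right) = 2 + \left(2 b + b\right) = 2 + 3 b$)
$D{\left(s,O \right)} = 21 + 14 O$ ($D{\left(s,O \right)} = 7 \left(\left(O + 3\right) + O\right) = 7 \left(\left(3 + O\right) + O\right) = 7 \left(3 + 2 O\right) = 21 + 14 O$)
$X{\left(Q,y \right)} = -21 - 14 y$ ($X{\left(Q,y \right)} = - (21 + 14 y) = -21 - 14 y$)
$\frac{912}{X{\left(g{\left(3 \right)},-4 \right)}} = \frac{912}{-21 - -56} = \frac{912}{-21 + 56} = \frac{912}{35}$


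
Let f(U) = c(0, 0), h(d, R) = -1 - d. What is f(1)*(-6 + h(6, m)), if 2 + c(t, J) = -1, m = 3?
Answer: 39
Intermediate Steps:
c(t, J) = -3 (c(t, J) = -2 - 1 = -3)
f(U) = -3
f(1)*(-6 + h(6, m)) = -3*(-6 + (-1 - 1*6)) = -3*(-6 + (-1 - 6)) = -3*(-6 - 7) = -3*(-13) = 39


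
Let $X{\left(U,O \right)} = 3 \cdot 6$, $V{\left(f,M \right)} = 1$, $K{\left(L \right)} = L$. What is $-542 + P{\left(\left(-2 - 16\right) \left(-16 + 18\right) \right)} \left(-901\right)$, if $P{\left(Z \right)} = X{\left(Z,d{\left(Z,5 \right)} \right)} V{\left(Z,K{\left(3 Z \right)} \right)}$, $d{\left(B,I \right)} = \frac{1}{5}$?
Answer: $-16760$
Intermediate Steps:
$d{\left(B,I \right)} = \frac{1}{5}$
$X{\left(U,O \right)} = 18$
$P{\left(Z \right)} = 18$ ($P{\left(Z \right)} = 18 \cdot 1 = 18$)
$-542 + P{\left(\left(-2 - 16\right) \left(-16 + 18\right) \right)} \left(-901\right) = -542 + 18 \left(-901\right) = -542 - 16218 = -16760$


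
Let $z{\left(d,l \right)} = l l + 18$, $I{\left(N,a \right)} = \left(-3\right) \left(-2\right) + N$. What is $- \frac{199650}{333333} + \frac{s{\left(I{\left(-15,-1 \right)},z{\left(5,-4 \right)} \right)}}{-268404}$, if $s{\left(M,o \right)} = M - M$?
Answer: $- \frac{6050}{10101} \approx -0.59895$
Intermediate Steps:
$I{\left(N,a \right)} = 6 + N$
$z{\left(d,l \right)} = 18 + l^{2}$ ($z{\left(d,l \right)} = l^{2} + 18 = 18 + l^{2}$)
$s{\left(M,o \right)} = 0$
$- \frac{199650}{333333} + \frac{s{\left(I{\left(-15,-1 \right)},z{\left(5,-4 \right)} \right)}}{-268404} = - \frac{199650}{333333} + \frac{0}{-268404} = \left(-199650\right) \frac{1}{333333} + 0 \left(- \frac{1}{268404}\right) = - \frac{6050}{10101} + 0 = - \frac{6050}{10101}$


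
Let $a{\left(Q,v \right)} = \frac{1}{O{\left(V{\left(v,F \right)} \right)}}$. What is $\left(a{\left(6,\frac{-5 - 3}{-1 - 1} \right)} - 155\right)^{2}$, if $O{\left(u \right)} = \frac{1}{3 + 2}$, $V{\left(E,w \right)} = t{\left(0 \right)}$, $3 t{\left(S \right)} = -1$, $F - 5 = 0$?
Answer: $22500$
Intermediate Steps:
$F = 5$ ($F = 5 + 0 = 5$)
$t{\left(S \right)} = - \frac{1}{3}$ ($t{\left(S \right)} = \frac{1}{3} \left(-1\right) = - \frac{1}{3}$)
$V{\left(E,w \right)} = - \frac{1}{3}$
$O{\left(u \right)} = \frac{1}{5}$
$a{\left(Q,v \right)} = 5$ ($a{\left(Q,v \right)} = \frac{1}{\frac{1}{5}} = 5$)
$\left(a{\left(6,\frac{-5 - 3}{-1 - 1} \right)} - 155\right)^{2} = \left(5 - 155\right)^{2} = \left(-150\right)^{2} = 22500$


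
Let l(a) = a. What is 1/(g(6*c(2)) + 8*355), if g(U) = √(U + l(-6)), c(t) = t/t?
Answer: 1/2840 ≈ 0.00035211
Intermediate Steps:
c(t) = 1
g(U) = √(-6 + U) (g(U) = √(U - 6) = √(-6 + U))
1/(g(6*c(2)) + 8*355) = 1/(√(-6 + 6*1) + 8*355) = 1/(√(-6 + 6) + 2840) = 1/(√0 + 2840) = 1/(0 + 2840) = 1/2840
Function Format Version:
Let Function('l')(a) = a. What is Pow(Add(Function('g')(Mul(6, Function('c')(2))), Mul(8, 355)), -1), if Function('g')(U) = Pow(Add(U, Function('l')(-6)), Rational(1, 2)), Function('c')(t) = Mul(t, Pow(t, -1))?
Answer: Rational(1, 2840) ≈ 0.00035211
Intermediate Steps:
Function('c')(t) = 1
Function('g')(U) = Pow(Add(-6, U), Rational(1, 2)) (Function('g')(U) = Pow(Add(U, -6), Rational(1, 2)) = Pow(Add(-6, U), Rational(1, 2)))
Pow(Add(Function('g')(Mul(6, Function('c')(2))), Mul(8, 355)), -1) = Pow(Add(Pow(Add(-6, Mul(6, 1)), Rational(1, 2)), Mul(8, 355)), -1) = Pow(Add(Pow(Add(-6, 6), Rational(1, 2)), 2840), -1) = Pow(Add(Pow(0, Rational(1, 2)), 2840), -1) = Pow(Add(0, 2840), -1) = Pow(2840, -1) = Rational(1, 2840)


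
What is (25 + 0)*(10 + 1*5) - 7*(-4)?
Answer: 403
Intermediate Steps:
(25 + 0)*(10 + 1*5) - 7*(-4) = 25*(10 + 5) + 28 = 25*15 + 28 = 375 + 28 = 403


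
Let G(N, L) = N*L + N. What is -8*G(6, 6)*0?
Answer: 0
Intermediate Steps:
G(N, L) = N + L*N (G(N, L) = L*N + N = N + L*N)
-8*G(6, 6)*0 = -48*(1 + 6)*0 = -48*7*0 = -8*42*0 = -336*0 = 0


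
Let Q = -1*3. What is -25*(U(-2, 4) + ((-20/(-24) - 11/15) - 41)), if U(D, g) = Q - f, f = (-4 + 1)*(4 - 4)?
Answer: 2195/2 ≈ 1097.5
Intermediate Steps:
f = 0 (f = -3*0 = 0)
Q = -3
U(D, g) = -3 (U(D, g) = -3 - 1*0 = -3 + 0 = -3)
-25*(U(-2, 4) + ((-20/(-24) - 11/15) - 41)) = -25*(-3 + ((-20/(-24) - 11/15) - 41)) = -25*(-3 + ((-20*(-1/24) - 11*1/15) - 41)) = -25*(-3 + ((5/6 - 11/15) - 41)) = -25*(-3 + (1/10 - 41)) = -25*(-3 - 409/10) = -25*(-439/10) = 2195/2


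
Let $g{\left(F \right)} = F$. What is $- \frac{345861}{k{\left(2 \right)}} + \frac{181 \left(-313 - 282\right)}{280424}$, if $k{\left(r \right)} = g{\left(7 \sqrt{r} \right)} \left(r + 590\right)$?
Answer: $- \frac{107695}{280424} - \frac{345861 \sqrt{2}}{8288} \approx -59.4$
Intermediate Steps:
$k{\left(r \right)} = 7 \sqrt{r} \left(590 + r\right)$ ($k{\left(r \right)} = 7 \sqrt{r} \left(r + 590\right) = 7 \sqrt{r} \left(590 + r\right)$)
$- \frac{345861}{k{\left(2 \right)}} + \frac{181 \left(-313 - 282\right)}{280424} = - \frac{345861}{7 \sqrt{2} \left(590 + 2\right)} + \frac{181 \left(-313 - 282\right)}{280424} = - \frac{345861}{7 \sqrt{2} \cdot 592} + 181 \left(-595\right) \frac{1}{280424} = - \frac{345861}{4144 \sqrt{2}} - \frac{107695}{280424} = - 345861 \frac{\sqrt{2}}{8288} - \frac{107695}{280424} = - \frac{345861 \sqrt{2}}{8288} - \frac{107695}{280424} = - \frac{107695}{280424} - \frac{345861 \sqrt{2}}{8288}$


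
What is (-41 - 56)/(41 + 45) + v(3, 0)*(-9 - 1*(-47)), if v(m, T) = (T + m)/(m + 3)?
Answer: 1537/86 ≈ 17.872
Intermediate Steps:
v(m, T) = (T + m)/(3 + m)
(-41 - 56)/(41 + 45) + v(3, 0)*(-9 - 1*(-47)) = (-41 - 56)/(41 + 45) + ((0 + 3)/(3 + 3))*(-9 - 1*(-47)) = -97/86 + (3/6)*(-9 + 47) = -97*1/86 + ((⅙)*3)*38 = -97/86 + (½)*38 = -97/86 + 19 = 1537/86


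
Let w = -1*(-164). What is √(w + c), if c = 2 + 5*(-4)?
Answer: √146 ≈ 12.083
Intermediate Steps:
w = 164
c = -18 (c = 2 - 20 = -18)
√(w + c) = √(164 - 18) = √146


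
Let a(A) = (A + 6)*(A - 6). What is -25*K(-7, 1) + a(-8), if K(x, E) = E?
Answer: 3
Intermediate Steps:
a(A) = (-6 + A)*(6 + A) (a(A) = (6 + A)*(-6 + A) = (-6 + A)*(6 + A))
-25*K(-7, 1) + a(-8) = -25*1 + (-36 + (-8)²) = -25 + (-36 + 64) = -25 + 28 = 3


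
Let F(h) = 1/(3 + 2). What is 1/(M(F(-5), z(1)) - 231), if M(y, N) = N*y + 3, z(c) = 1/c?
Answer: -5/1139 ≈ -0.0043898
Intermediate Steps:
z(c) = 1/c
F(h) = ⅕ (F(h) = 1/5 = ⅕)
M(y, N) = 3 + N*y
1/(M(F(-5), z(1)) - 231) = 1/((3 + (⅕)/1) - 231) = 1/((3 + 1*(⅕)) - 231) = 1/((3 + ⅕) - 231) = 1/(16/5 - 231) = 1/(-1139/5) = -5/1139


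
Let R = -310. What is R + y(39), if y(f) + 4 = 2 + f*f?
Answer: 1209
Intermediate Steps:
y(f) = -2 + f**2 (y(f) = -4 + (2 + f*f) = -4 + (2 + f**2) = -2 + f**2)
R + y(39) = -310 + (-2 + 39**2) = -310 + (-2 + 1521) = -310 + 1519 = 1209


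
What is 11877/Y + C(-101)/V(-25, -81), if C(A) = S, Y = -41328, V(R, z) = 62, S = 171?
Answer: 1055119/427056 ≈ 2.4707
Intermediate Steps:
C(A) = 171
11877/Y + C(-101)/V(-25, -81) = 11877/(-41328) + 171/62 = 11877*(-1/41328) + 171*(1/62) = -3959/13776 + 171/62 = 1055119/427056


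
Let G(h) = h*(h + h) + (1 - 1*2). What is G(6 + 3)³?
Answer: 4173281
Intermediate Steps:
G(h) = -1 + 2*h² (G(h) = h*(2*h) + (1 - 2) = 2*h² - 1 = -1 + 2*h²)
G(6 + 3)³ = (-1 + 2*(6 + 3)²)³ = (-1 + 2*9²)³ = (-1 + 2*81)³ = (-1 + 162)³ = 161³ = 4173281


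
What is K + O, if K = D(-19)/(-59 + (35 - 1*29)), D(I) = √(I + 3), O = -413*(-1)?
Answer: 413 - 4*I/53 ≈ 413.0 - 0.075472*I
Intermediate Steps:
O = 413
D(I) = √(3 + I)
K = -4*I/53 (K = √(3 - 19)/(-59 + (35 - 1*29)) = √(-16)/(-59 + (35 - 29)) = (4*I)/(-59 + 6) = (4*I)/(-53) = -4*I/53 ≈ -0.075472*I)
K + O = -4*I/53 + 413 = 413 - 4*I/53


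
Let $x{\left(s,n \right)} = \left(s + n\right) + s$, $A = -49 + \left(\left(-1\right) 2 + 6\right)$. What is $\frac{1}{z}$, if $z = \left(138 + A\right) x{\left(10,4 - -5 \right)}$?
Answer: $\frac{1}{2697} \approx 0.00037078$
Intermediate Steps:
$A = -45$ ($A = -49 + \left(-2 + 6\right) = -49 + 4 = -45$)
$x{\left(s,n \right)} = n + 2 s$ ($x{\left(s,n \right)} = \left(n + s\right) + s = n + 2 s$)
$z = 2697$ ($z = \left(138 - 45\right) \left(\left(4 - -5\right) + 2 \cdot 10\right) = 93 \left(\left(4 + 5\right) + 20\right) = 93 \left(9 + 20\right) = 93 \cdot 29 = 2697$)
$\frac{1}{z} = \frac{1}{2697}$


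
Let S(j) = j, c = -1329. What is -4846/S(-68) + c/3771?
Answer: 3030649/42738 ≈ 70.912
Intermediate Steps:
-4846/S(-68) + c/3771 = -4846/(-68) - 1329/3771 = -4846*(-1/68) - 1329*1/3771 = 2423/34 - 443/1257 = 3030649/42738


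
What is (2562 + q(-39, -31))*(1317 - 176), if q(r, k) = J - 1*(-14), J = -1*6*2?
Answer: 2925524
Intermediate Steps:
J = -12 (J = -6*2 = -12)
q(r, k) = 2 (q(r, k) = -12 - 1*(-14) = -12 + 14 = 2)
(2562 + q(-39, -31))*(1317 - 176) = (2562 + 2)*(1317 - 176) = 2564*1141 = 2925524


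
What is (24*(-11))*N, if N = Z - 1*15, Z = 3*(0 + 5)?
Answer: 0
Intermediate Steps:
Z = 15 (Z = 3*5 = 15)
N = 0 (N = 15 - 1*15 = 15 - 15 = 0)
(24*(-11))*N = (24*(-11))*0 = -264*0 = 0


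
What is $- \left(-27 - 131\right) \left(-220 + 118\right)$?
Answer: $-16116$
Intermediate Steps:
$- \left(-27 - 131\right) \left(-220 + 118\right) = - \left(-158\right) \left(-102\right) = \left(-1\right) 16116 = -16116$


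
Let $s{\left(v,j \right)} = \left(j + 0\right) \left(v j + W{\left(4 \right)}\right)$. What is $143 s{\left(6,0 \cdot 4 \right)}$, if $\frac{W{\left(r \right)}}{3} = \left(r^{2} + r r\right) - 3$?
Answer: $0$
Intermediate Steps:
$W{\left(r \right)} = -9 + 6 r^{2}$ ($W{\left(r \right)} = 3 \left(\left(r^{2} + r r\right) - 3\right) = 3 \left(\left(r^{2} + r^{2}\right) - 3\right) = 3 \left(2 r^{2} - 3\right) = 3 \left(-3 + 2 r^{2}\right) = -9 + 6 r^{2}$)
$s{\left(v,j \right)} = j \left(87 + j v\right)$ ($s{\left(v,j \right)} = \left(j + 0\right) \left(v j - \left(9 - 6 \cdot 4^{2}\right)\right) = j \left(j v + \left(-9 + 6 \cdot 16\right)\right) = j \left(j v + \left(-9 + 96\right)\right) = j \left(j v + 87\right) = j \left(87 + j v\right)$)
$143 s{\left(6,0 \cdot 4 \right)} = 143 \cdot 0 \cdot 4 \left(87 + 0 \cdot 4 \cdot 6\right) = 143 \cdot 0 \left(87 + 0 \cdot 6\right) = 143 \cdot 0 \left(87 + 0\right) = 143 \cdot 0 \cdot 87 = 143 \cdot 0 = 0$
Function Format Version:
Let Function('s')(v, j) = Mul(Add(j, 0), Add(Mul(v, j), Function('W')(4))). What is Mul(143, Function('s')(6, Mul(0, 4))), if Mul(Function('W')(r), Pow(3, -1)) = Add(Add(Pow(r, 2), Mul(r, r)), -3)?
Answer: 0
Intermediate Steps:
Function('W')(r) = Add(-9, Mul(6, Pow(r, 2))) (Function('W')(r) = Mul(3, Add(Add(Pow(r, 2), Mul(r, r)), -3)) = Mul(3, Add(Add(Pow(r, 2), Pow(r, 2)), -3)) = Mul(3, Add(Mul(2, Pow(r, 2)), -3)) = Mul(3, Add(-3, Mul(2, Pow(r, 2)))) = Add(-9, Mul(6, Pow(r, 2))))
Function('s')(v, j) = Mul(j, Add(87, Mul(j, v))) (Function('s')(v, j) = Mul(Add(j, 0), Add(Mul(v, j), Add(-9, Mul(6, Pow(4, 2))))) = Mul(j, Add(Mul(j, v), Add(-9, Mul(6, 16)))) = Mul(j, Add(Mul(j, v), Add(-9, 96))) = Mul(j, Add(Mul(j, v), 87)) = Mul(j, Add(87, Mul(j, v))))
Mul(143, Function('s')(6, Mul(0, 4))) = Mul(143, Mul(Mul(0, 4), Add(87, Mul(Mul(0, 4), 6)))) = Mul(143, Mul(0, Add(87, Mul(0, 6)))) = Mul(143, Mul(0, Add(87, 0))) = Mul(143, Mul(0, 87)) = Mul(143, 0) = 0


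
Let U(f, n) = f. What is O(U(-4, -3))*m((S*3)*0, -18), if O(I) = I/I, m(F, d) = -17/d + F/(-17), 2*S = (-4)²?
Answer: 17/18 ≈ 0.94444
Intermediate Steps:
S = 8 (S = (½)*(-4)² = (½)*16 = 8)
m(F, d) = -17/d - F/17 (m(F, d) = -17/d + F*(-1/17) = -17/d - F/17)
O(I) = 1
O(U(-4, -3))*m((S*3)*0, -18) = 1*(-17/(-18) - 8*3*0/17) = 1*(-17*(-1/18) - 24*0/17) = 1*(17/18 - 1/17*0) = 1*(17/18 + 0) = 1*(17/18) = 17/18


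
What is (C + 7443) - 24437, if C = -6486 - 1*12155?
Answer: -35635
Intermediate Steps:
C = -18641 (C = -6486 - 12155 = -18641)
(C + 7443) - 24437 = (-18641 + 7443) - 24437 = -11198 - 24437 = -35635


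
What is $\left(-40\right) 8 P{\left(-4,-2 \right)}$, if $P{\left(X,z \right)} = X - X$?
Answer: $0$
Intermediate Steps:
$P{\left(X,z \right)} = 0$
$\left(-40\right) 8 P{\left(-4,-2 \right)} = \left(-40\right) 8 \cdot 0 = \left(-320\right) 0 = 0$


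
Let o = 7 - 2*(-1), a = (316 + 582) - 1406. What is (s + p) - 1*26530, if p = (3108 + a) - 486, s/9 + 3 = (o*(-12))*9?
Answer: -33191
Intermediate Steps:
a = -508 (a = 898 - 1406 = -508)
o = 9 (o = 7 - 1*(-2) = 7 + 2 = 9)
s = -8775 (s = -27 + 9*((9*(-12))*9) = -27 + 9*(-108*9) = -27 + 9*(-972) = -27 - 8748 = -8775)
p = 2114 (p = (3108 - 508) - 486 = 2600 - 486 = 2114)
(s + p) - 1*26530 = (-8775 + 2114) - 1*26530 = -6661 - 26530 = -33191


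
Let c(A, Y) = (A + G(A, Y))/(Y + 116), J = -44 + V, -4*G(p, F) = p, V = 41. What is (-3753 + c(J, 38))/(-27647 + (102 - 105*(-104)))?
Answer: 2311857/10241000 ≈ 0.22575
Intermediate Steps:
G(p, F) = -p/4
J = -3 (J = -44 + 41 = -3)
c(A, Y) = 3*A/(4*(116 + Y)) (c(A, Y) = (A - A/4)/(Y + 116) = (3*A/4)/(116 + Y) = 3*A/(4*(116 + Y)))
(-3753 + c(J, 38))/(-27647 + (102 - 105*(-104))) = (-3753 + (¾)*(-3)/(116 + 38))/(-27647 + (102 - 105*(-104))) = (-3753 + (¾)*(-3)/154)/(-27647 + (102 + 10920)) = (-3753 + (¾)*(-3)*(1/154))/(-27647 + 11022) = (-3753 - 9/616)/(-16625) = -2311857/616*(-1/16625) = 2311857/10241000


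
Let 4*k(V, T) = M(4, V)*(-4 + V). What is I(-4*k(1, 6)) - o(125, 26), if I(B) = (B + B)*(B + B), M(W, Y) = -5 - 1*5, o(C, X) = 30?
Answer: 3570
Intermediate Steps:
M(W, Y) = -10 (M(W, Y) = -5 - 5 = -10)
k(V, T) = 10 - 5*V/2 (k(V, T) = (-10*(-4 + V))/4 = (40 - 10*V)/4 = 10 - 5*V/2)
I(B) = 4*B² (I(B) = (2*B)*(2*B) = 4*B²)
I(-4*k(1, 6)) - o(125, 26) = 4*(-4*(10 - 5/2*1))² - 1*30 = 4*(-4*(10 - 5/2))² - 30 = 4*(-4*15/2)² - 30 = 4*(-30)² - 30 = 4*900 - 30 = 3600 - 30 = 3570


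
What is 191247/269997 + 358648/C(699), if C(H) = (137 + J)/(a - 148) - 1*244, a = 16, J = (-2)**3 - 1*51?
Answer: -101396016625/69183517 ≈ -1465.6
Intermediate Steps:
J = -59 (J = -8 - 51 = -59)
C(H) = -5381/22 (C(H) = (137 - 59)/(16 - 148) - 1*244 = 78/(-132) - 244 = 78*(-1/132) - 244 = -13/22 - 244 = -5381/22)
191247/269997 + 358648/C(699) = 191247/269997 + 358648/(-5381/22) = 191247*(1/269997) + 358648*(-22/5381) = 9107/12857 - 7890256/5381 = -101396016625/69183517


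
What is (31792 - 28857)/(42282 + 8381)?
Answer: 2935/50663 ≈ 0.057932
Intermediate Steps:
(31792 - 28857)/(42282 + 8381) = 2935/50663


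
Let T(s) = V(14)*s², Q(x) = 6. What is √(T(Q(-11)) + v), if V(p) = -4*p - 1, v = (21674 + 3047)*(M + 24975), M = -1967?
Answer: 2*√142194679 ≈ 23849.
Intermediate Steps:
v = 568780768 (v = (21674 + 3047)*(-1967 + 24975) = 24721*23008 = 568780768)
V(p) = -1 - 4*p
T(s) = -57*s² (T(s) = (-1 - 4*14)*s² = (-1 - 56)*s² = -57*s²)
√(T(Q(-11)) + v) = √(-57*6² + 568780768) = √(-57*36 + 568780768) = √(-2052 + 568780768) = √568778716 = 2*√142194679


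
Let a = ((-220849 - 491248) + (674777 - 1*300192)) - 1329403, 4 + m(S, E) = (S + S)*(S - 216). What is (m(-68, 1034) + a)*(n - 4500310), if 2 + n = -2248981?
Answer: 10989840045435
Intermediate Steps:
m(S, E) = -4 + 2*S*(-216 + S) (m(S, E) = -4 + (S + S)*(S - 216) = -4 + (2*S)*(-216 + S) = -4 + 2*S*(-216 + S))
n = -2248983 (n = -2 - 2248981 = -2248983)
a = -1666915 (a = (-712097 + (674777 - 300192)) - 1329403 = (-712097 + 374585) - 1329403 = -337512 - 1329403 = -1666915)
(m(-68, 1034) + a)*(n - 4500310) = ((-4 - 432*(-68) + 2*(-68)²) - 1666915)*(-2248983 - 4500310) = ((-4 + 29376 + 2*4624) - 1666915)*(-6749293) = ((-4 + 29376 + 9248) - 1666915)*(-6749293) = (38620 - 1666915)*(-6749293) = -1628295*(-6749293) = 10989840045435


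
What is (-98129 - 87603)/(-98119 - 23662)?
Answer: 185732/121781 ≈ 1.5251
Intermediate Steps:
(-98129 - 87603)/(-98119 - 23662) = -185732/(-121781) = -185732*(-1/121781) = 185732/121781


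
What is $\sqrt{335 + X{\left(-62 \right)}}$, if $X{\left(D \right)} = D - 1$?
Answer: $4 \sqrt{17} \approx 16.492$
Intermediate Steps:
$X{\left(D \right)} = -1 + D$ ($X{\left(D \right)} = D - 1 = -1 + D$)
$\sqrt{335 + X{\left(-62 \right)}} = \sqrt{335 - 63} = \sqrt{272} = 4 \sqrt{17}$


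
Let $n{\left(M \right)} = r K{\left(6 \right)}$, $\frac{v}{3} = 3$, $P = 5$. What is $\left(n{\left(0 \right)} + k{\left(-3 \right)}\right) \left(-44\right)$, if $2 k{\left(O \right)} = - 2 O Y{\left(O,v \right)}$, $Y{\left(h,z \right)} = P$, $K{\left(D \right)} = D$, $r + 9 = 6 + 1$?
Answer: $-132$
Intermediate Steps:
$r = -2$ ($r = -9 + \left(6 + 1\right) = -9 + 7 = -2$)
$v = 9$ ($v = 3 \cdot 3 = 9$)
$Y{\left(h,z \right)} = 5$
$k{\left(O \right)} = - 5 O$ ($k{\left(O \right)} = \frac{- 2 O 5}{2} = \frac{\left(-10\right) O}{2} = - 5 O$)
$n{\left(M \right)} = -12$ ($n{\left(M \right)} = \left(-2\right) 6 = -12$)
$\left(n{\left(0 \right)} + k{\left(-3 \right)}\right) \left(-44\right) = \left(-12 - -15\right) \left(-44\right) = \left(-12 + 15\right) \left(-44\right) = 3 \left(-44\right) = -132$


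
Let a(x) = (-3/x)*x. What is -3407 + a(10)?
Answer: -3410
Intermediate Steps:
a(x) = -3
-3407 + a(10) = -3407 - 3 = -3410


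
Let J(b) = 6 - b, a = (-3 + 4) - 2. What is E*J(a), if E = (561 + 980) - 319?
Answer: 8554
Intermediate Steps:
a = -1 (a = 1 - 2 = -1)
E = 1222 (E = 1541 - 319 = 1222)
E*J(a) = 1222*(6 - 1*(-1)) = 1222*(6 + 1) = 1222*7 = 8554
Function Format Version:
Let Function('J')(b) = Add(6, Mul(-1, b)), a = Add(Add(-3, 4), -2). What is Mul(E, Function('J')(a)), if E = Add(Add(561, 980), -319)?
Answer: 8554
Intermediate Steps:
a = -1 (a = Add(1, -2) = -1)
E = 1222 (E = Add(1541, -319) = 1222)
Mul(E, Function('J')(a)) = Mul(1222, Add(6, Mul(-1, -1))) = Mul(1222, Add(6, 1)) = Mul(1222, 7) = 8554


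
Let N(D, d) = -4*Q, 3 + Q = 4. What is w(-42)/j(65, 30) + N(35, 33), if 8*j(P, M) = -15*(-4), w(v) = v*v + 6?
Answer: 232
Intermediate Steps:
Q = 1 (Q = -3 + 4 = 1)
N(D, d) = -4 (N(D, d) = -4*1 = -4)
w(v) = 6 + v² (w(v) = v² + 6 = 6 + v²)
j(P, M) = 15/2 (j(P, M) = (-15*(-4))/8 = (⅛)*60 = 15/2)
w(-42)/j(65, 30) + N(35, 33) = (6 + (-42)²)/(15/2) - 4 = (6 + 1764)*(2/15) - 4 = 1770*(2/15) - 4 = 236 - 4 = 232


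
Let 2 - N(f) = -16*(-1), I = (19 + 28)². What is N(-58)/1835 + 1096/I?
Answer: 1980234/4053515 ≈ 0.48852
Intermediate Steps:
I = 2209 (I = 47² = 2209)
N(f) = -14 (N(f) = 2 - (-16)*(-1) = 2 - 1*16 = 2 - 16 = -14)
N(-58)/1835 + 1096/I = -14/1835 + 1096/2209 = 1980234/4053515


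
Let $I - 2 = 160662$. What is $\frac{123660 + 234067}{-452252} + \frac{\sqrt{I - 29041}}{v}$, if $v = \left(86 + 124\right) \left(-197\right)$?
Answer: $- \frac{357727}{452252} - \frac{\sqrt{131623}}{41370} \approx -0.79976$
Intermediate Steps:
$v = -41370$ ($v = 210 \left(-197\right) = -41370$)
$I = 160664$ ($I = 2 + 160662 = 160664$)
$\frac{123660 + 234067}{-452252} + \frac{\sqrt{I - 29041}}{v} = \frac{123660 + 234067}{-452252} + \frac{\sqrt{160664 - 29041}}{-41370} = 357727 \left(- \frac{1}{452252}\right) + \sqrt{131623} \left(- \frac{1}{41370}\right) = - \frac{357727}{452252} - \frac{\sqrt{131623}}{41370}$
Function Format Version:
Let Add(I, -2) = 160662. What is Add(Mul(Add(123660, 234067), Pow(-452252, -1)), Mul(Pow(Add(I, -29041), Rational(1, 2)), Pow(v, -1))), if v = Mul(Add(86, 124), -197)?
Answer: Add(Rational(-357727, 452252), Mul(Rational(-1, 41370), Pow(131623, Rational(1, 2)))) ≈ -0.79976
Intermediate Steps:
v = -41370 (v = Mul(210, -197) = -41370)
I = 160664 (I = Add(2, 160662) = 160664)
Add(Mul(Add(123660, 234067), Pow(-452252, -1)), Mul(Pow(Add(I, -29041), Rational(1, 2)), Pow(v, -1))) = Add(Mul(Add(123660, 234067), Pow(-452252, -1)), Mul(Pow(Add(160664, -29041), Rational(1, 2)), Pow(-41370, -1))) = Add(Mul(357727, Rational(-1, 452252)), Mul(Pow(131623, Rational(1, 2)), Rational(-1, 41370))) = Add(Rational(-357727, 452252), Mul(Rational(-1, 41370), Pow(131623, Rational(1, 2))))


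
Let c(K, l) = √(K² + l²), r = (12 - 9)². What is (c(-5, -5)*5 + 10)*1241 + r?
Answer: 12419 + 31025*√2 ≈ 56295.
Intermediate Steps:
r = 9 (r = 3² = 9)
(c(-5, -5)*5 + 10)*1241 + r = (√((-5)² + (-5)²)*5 + 10)*1241 + 9 = (√(25 + 25)*5 + 10)*1241 + 9 = (√50*5 + 10)*1241 + 9 = ((5*√2)*5 + 10)*1241 + 9 = (25*√2 + 10)*1241 + 9 = (10 + 25*√2)*1241 + 9 = (12410 + 31025*√2) + 9 = 12419 + 31025*√2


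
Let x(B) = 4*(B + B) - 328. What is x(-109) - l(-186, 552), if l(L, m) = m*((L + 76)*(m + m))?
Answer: 67033680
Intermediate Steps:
l(L, m) = 2*m²*(76 + L) (l(L, m) = m*((76 + L)*(2*m)) = m*(2*m*(76 + L)) = 2*m²*(76 + L))
x(B) = -328 + 8*B (x(B) = 4*(2*B) - 328 = 8*B - 328 = -328 + 8*B)
x(-109) - l(-186, 552) = (-328 + 8*(-109)) - 2*552²*(76 - 186) = (-328 - 872) - 2*304704*(-110) = -1200 - 1*(-67034880) = -1200 + 67034880 = 67033680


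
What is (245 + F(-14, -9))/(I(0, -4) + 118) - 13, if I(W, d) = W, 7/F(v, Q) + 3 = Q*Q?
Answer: -100535/9204 ≈ -10.923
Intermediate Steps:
F(v, Q) = 7/(-3 + Q²) (F(v, Q) = 7/(-3 + Q*Q) = 7/(-3 + Q²))
(245 + F(-14, -9))/(I(0, -4) + 118) - 13 = (245 + 7/(-3 + (-9)²))/(0 + 118) - 13 = (245 + 7/(-3 + 81))/118 - 13 = (245 + 7/78)*(1/118) - 13 = (19117/78)*(1/118) - 13 = 19117/9204 - 13 = -100535/9204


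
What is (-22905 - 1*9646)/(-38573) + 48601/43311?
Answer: 3284502734/1670635203 ≈ 1.9660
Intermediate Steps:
(-22905 - 1*9646)/(-38573) + 48601/43311 = (-22905 - 9646)*(-1/38573) + 48601*(1/43311) = -32551*(-1/38573) + 48601/43311 = 32551/38573 + 48601/43311 = 3284502734/1670635203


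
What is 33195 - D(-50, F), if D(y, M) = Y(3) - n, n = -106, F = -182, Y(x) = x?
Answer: 33086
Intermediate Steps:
D(y, M) = 109 (D(y, M) = 3 - 1*(-106) = 3 + 106 = 109)
33195 - D(-50, F) = 33195 - 1*109 = 33195 - 109 = 33086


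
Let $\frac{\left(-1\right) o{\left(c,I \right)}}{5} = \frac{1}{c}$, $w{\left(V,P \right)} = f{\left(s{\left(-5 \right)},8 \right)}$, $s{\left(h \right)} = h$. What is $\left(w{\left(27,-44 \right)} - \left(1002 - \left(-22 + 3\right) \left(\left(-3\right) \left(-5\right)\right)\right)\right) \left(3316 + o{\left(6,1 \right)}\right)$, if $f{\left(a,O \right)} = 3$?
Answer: $-4256674$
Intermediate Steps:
$w{\left(V,P \right)} = 3$
$o{\left(c,I \right)} = - \frac{5}{c}$
$\left(w{\left(27,-44 \right)} - \left(1002 - \left(-22 + 3\right) \left(\left(-3\right) \left(-5\right)\right)\right)\right) \left(3316 + o{\left(6,1 \right)}\right) = \left(3 - \left(1002 - \left(-22 + 3\right) \left(\left(-3\right) \left(-5\right)\right)\right)\right) \left(3316 - \frac{5}{6}\right) = \left(3 - 1287\right) \left(3316 - \frac{5}{6}\right) = \left(3 - 1287\right) \frac{19891}{6} = \left(-1284\right) \frac{19891}{6} = -4256674$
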